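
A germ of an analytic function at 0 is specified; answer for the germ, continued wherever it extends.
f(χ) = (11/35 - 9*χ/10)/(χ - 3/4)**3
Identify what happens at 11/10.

Denominator factors: χ - 3/4 = 7/20 at χ = 11/10 — none vanishes.
So the germ continues analytically to 11/10.

The point is a regular point.


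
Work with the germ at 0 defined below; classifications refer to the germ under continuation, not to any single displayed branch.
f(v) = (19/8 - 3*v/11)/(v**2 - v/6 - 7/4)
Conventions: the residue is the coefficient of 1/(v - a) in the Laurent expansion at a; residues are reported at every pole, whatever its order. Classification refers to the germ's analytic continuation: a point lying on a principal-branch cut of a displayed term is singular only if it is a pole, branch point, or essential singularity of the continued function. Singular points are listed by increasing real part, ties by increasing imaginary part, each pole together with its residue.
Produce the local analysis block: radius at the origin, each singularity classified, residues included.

Denominator factor (v**2 - v/6 - 7/4): discriminant 253/36, real irrational roots 1/12 + (1/12)*sqrt(253) and 1/12 - (1/12)*sqrt(253); poles of order 1, moduli 1/12 + (1/12)*sqrt(253) and -1/12 + (1/12)*sqrt(253).
The radius of convergence is the smallest modulus among the singular points: -1/12 + (1/12)*sqrt(253).
The factor v**2 - v/6 - 7/4 splits as (v - a)(v - a') with a = 1/12 - (1/12)*sqrt(253), a' = 1/12 + (1/12)*sqrt(253). At the order-1 pole a set g(v) = (v - a)*f(v) = [19/8 - 3*v/11] / (v - a').
Simple pole: residue = g(a) at a = 1/12 - (1/12)*sqrt(253), which is -3/22 - (27/484)*sqrt(253).
The factor v**2 - v/6 - 7/4 splits as (v - a)(v - a') with a = 1/12 + (1/12)*sqrt(253), a' = 1/12 - (1/12)*sqrt(253). At the order-1 pole a set g(v) = (v - a)*f(v) = [19/8 - 3*v/11] / (v - a').
Simple pole: residue = g(a) at a = 1/12 + (1/12)*sqrt(253), which is -3/22 + (27/484)*sqrt(253).
List the singular points by increasing real part (a conjugate pair: the negative imaginary part first).

Radius of convergence at 0: -1/12 + (1/12)*sqrt(253).
At 1/12 - (1/12)*sqrt(253): a pole of order 1; residue -3/22 - (27/484)*sqrt(253).
At 1/12 + (1/12)*sqrt(253): a pole of order 1; residue -3/22 + (27/484)*sqrt(253).


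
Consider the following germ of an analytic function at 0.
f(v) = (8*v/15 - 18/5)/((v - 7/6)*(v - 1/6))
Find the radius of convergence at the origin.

The radius of convergence is 1/6.

Denominator factor (v - 1/6): pole of order 1 at 1/6, modulus 1/6.
Denominator factor (v - 7/6): pole of order 1 at 7/6, modulus 7/6.
The radius of convergence is the smallest modulus among the singular points: 1/6.


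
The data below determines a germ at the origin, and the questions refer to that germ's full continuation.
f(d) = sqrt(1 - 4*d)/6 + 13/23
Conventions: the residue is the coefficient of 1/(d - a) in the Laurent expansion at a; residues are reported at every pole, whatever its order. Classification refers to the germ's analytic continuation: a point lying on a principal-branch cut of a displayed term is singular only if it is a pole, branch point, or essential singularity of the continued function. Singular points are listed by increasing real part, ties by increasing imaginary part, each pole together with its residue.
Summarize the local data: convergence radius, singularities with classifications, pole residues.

Radius of convergence at 0: 1/4.
At 1/4: an algebraic (square-root) branch point.

Branch term (1/6)*sqrt(1 - d/(1/4)): its argument vanishes at d = 1/4, a square-root branch point, modulus 1/4.
The radius of convergence is the smallest modulus among the singular points: 1/4.


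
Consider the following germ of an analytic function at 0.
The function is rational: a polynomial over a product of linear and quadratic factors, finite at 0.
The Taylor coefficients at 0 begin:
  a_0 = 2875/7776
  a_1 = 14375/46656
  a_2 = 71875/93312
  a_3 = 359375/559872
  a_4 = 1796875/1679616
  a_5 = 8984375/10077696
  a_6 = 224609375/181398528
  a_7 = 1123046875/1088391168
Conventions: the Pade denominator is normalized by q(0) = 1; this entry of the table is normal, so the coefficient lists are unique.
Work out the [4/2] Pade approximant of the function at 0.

Taylor coefficients needed (read off): a_0 = 2875/7776, a_1 = 14375/46656, a_2 = 71875/93312, a_3 = 359375/559872, a_4 = 1796875/1679616, a_5 = 8984375/10077696, a_6 = 224609375/181398528.
Write the denominator as Q(r) = 1 + q1*r + q2*r^2. Requiring Q*f - P = O(r^7) with deg P <= 4 kills the coefficients of r^5..r^6 in Q*f:
  r^5: a_5 + q1*a_4 + q2*a_3 = 0, i.e. 8984375/10077696 + (1796875/1679616)*q1 + (359375/559872)*q2 = 0.
  r^6: a_6 + q1*a_5 + q2*a_4 = 0, i.e. 224609375/181398528 + (8984375/10077696)*q1 + (1796875/1679616)*q2 = 0.
Solving this linear system: q1 = -5/18, q2 = -25/27.
The numerator is Q*f truncated at degree 4: P0 = a_0 = 2875/7776; P1 = a_1 + q1*a_0 = 14375/69984; P2 = a_2 + q1*a_1 + q2*a_0 = 71875/209952; P3 = a_3 + q1*a_2 + q2*a_1 = 359375/2519424; P4 = a_4 + q1*a_3 + q2*a_2 = 1796875/10077696.

The Pade approximant has numerator coefficients [2875/7776, 14375/69984, 71875/209952, 359375/2519424, 1796875/10077696]; denominator coefficients [1, -5/18, -25/27].


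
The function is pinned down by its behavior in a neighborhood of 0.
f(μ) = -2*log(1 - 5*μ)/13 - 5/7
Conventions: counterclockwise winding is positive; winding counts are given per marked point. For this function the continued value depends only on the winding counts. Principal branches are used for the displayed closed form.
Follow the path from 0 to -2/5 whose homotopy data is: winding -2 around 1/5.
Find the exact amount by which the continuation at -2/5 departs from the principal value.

Continued minus principal equals (8/13)*pi*i.

The rational part is single-valued and drops out of the difference; each branch term changes only by its own monodromy.
(-2/13)*log(1 - μ/(1/5)): each positive loop around 1/5 adds 2*pi*i to the log, so winding -2 contributes (-2/13)*(-2)*2*pi*i = (8/13)*pi*i.
Summing the contributions at μ = -2/5 gives (8/13)*pi*i.


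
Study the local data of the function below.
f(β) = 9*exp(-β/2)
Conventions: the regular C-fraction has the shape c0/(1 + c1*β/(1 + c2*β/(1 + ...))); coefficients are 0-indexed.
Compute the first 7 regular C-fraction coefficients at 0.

The regular C-fraction coefficients are [9, 1/2, -1/4, 1/12, -1/12, 1/20, -1/20].

Taylor coefficients (expand at 0): a_0 = 9, a_1 = -9/2, a_2 = 9/8, a_3 = -3/16, a_4 = 3/128, a_5 = -3/1280, a_6 = 1/5120.
c0 = a_0 = 9. Peel one level at a time: if S = 1 + c*β/S' with S'(0) = 1, then c is the β-coefficient of S and S' = c*β/(S - 1).
S_1 = c0/f = 1 + (1/2)*β + (1/8)*β^2 + ...; c1 = 1/2.
S_2 = c1*β/(S_1 - 1) = 1 + (-1/4)*β + (1/48)*β^2 + ...; c2 = -1/4.
S_3 = c2*β/(S_2 - 1) = 1 + (1/12)*β + (1/144)*β^2 + ...; c3 = 1/12.
S_4 = c3*β/(S_3 - 1) = 1 + (-1/12)*β + (1/240)*β^2 + ...; c4 = -1/12.
S_5 = c4*β/(S_4 - 1) = 1 + (1/20)*β + (1/400)*β^2 + ...; c5 = 1/20.
S_6 = c5*β/(S_5 - 1) = 1 + (-1/20)*β + ...; c6 = -1/20.


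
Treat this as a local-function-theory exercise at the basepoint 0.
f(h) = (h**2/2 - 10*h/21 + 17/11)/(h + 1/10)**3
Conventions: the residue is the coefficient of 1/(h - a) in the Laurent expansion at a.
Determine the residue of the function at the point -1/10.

The residue is 1/2.

At the order-3 pole -1/10 set g(h) = (h - (-1/10))^3*f(h) = h**2/2 - 10*h/21 + 17/11.
Order-3 pole: residue = g''(a)/2; g''(-1/10) = 1, so the residue is 1/2.


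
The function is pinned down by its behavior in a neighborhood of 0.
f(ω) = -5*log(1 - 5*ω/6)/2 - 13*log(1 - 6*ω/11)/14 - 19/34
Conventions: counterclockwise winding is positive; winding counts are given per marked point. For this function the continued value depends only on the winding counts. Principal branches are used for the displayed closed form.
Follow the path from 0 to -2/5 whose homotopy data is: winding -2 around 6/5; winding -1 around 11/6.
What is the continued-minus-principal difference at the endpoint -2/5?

The rational part is single-valued and drops out of the difference; each branch term changes only by its own monodromy.
(-5/2)*log(1 - ω/(6/5)): each positive loop around 6/5 adds 2*pi*i to the log, so winding -2 contributes (-5/2)*(-2)*2*pi*i = (10)*pi*i.
(-13/14)*log(1 - ω/(11/6)): each positive loop around 11/6 adds 2*pi*i to the log, so winding -1 contributes (-13/14)*(-1)*2*pi*i = (13/7)*pi*i.
Summing the contributions at ω = -2/5 gives (83/7)*pi*i.

Continued minus principal equals (83/7)*pi*i.


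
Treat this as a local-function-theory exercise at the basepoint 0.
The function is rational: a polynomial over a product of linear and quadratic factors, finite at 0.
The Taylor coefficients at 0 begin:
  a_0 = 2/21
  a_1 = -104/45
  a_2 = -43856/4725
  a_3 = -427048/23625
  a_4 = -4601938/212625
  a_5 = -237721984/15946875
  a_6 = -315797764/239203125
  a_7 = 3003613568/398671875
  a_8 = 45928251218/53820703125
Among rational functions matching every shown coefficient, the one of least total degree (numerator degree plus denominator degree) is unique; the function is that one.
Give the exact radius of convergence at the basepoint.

No rational of total degree below 7 reproduces all 9 coefficients; solving the [1/6] Pade equations on them gives f(φ) = (3/7 - 12*φ)/((φ**2 - 6*φ + 9/2)*(φ**2 - 6*φ/5 + 1)**2), whose expansion matches every shown term.
Denominator factor (φ**2 - 6*φ + 9/2): discriminant 18, real irrational roots 3 + (3/2)*sqrt(2) and 3 - (3/2)*sqrt(2); poles of order 1, moduli 3 + (3/2)*sqrt(2) and 3 - (3/2)*sqrt(2).
Denominator factor (φ**2 - 6*φ/5 + 1)^2: discriminant -64/25, complex-conjugate roots (3/5) + (4/5)*i and (3/5) - (4/5)*i; poles of order 2, moduli 1 and 1.
The radius of convergence is the smallest modulus among the singular points: 3 - (3/2)*sqrt(2).

The radius of convergence is 3 - (3/2)*sqrt(2).


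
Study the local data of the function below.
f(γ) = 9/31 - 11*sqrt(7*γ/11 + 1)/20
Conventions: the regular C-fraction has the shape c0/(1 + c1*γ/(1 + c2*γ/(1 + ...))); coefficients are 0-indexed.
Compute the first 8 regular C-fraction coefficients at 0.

Taylor coefficients (expand at 0): a_0 = -161/620, a_1 = -7/40, a_2 = 49/1760, a_3 = -343/38720, a_4 = 2401/681472, a_5 = -117649/74961920, a_6 = 2470629/3298324480, a_7 = -2470629/6596648960.
c0 = a_0 = -161/620. Peel one level at a time: if S = 1 + c*γ/S' with S'(0) = 1, then c is the γ-coefficient of S and S' = c*γ/(S - 1).
S_1 = c0/f = 1 + (-31/46)*γ + (26133/46552)*γ^2 + ...; c1 = -31/46.
S_2 = c1*γ/(S_1 - 1) = 1 + (843/1012)*γ + (-49/1936)*γ^2 + ...; c2 = 843/1012.
S_3 = c2*γ/(S_2 - 1) = 1 + (1127/37092)*γ + (-12030725/1375816464)*γ^2 + ...; c3 = 1127/37092.
S_4 = c3*γ/(S_3 - 1) = 1 + (10675/37092)*γ + (-49/1936)*γ^2 + ...; c4 = 10675/37092.
S_5 = c4*γ/(S_4 - 1) = 1 + (5901/67100)*γ + (-91164549/4502410000)*γ^2 + ...; c5 = 5901/67100.
S_6 = c5*γ/(S_5 - 1) = 1 + (15449/67100)*γ + (-49/1936)*γ^2 + ...; c6 = 15449/67100.
S_7 = c6*γ/(S_6 - 1) = 1 + (10675/97108)*γ + ...; c7 = 10675/97108.

The regular C-fraction coefficients are [-161/620, -31/46, 843/1012, 1127/37092, 10675/37092, 5901/67100, 15449/67100, 10675/97108].


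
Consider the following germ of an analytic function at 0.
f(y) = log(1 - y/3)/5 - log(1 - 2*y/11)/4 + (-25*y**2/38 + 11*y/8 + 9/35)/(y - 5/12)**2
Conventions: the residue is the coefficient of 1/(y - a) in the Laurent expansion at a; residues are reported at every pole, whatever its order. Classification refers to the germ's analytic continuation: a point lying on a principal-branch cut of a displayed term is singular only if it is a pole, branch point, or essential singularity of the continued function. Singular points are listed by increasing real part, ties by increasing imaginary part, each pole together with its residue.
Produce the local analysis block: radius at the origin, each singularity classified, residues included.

Denominator factor (y - 5/12)^2: pole of order 2 at 5/12, modulus 5/12.
Branch term (1/5)*log(1 - y/(3)): its argument vanishes at y = 3, a logarithmic branch point, modulus 3.
Branch term (-1/4)*log(1 - y/(11/2)): its argument vanishes at y = 11/2, a logarithmic branch point, modulus 11/2.
The radius of convergence is the smallest modulus among the singular points: 5/12.
The branch terms are analytic at 5/12 and contribute nothing to the residue; only the rational part matters.
At the order-2 pole 5/12 set g(y) = (y - (5/12))^2*(rational part) = -25*y**2/38 + 11*y/8 + 9/35.
Order-2 pole: residue = g'(a); g'(5/12) = 377/456, so the residue is 377/456.
List the singular points by increasing real part (a conjugate pair: the negative imaginary part first).

Radius of convergence at 0: 5/12.
At 5/12: a pole of order 2; residue 377/456.
At 3: a logarithmic branch point.
At 11/2: a logarithmic branch point.


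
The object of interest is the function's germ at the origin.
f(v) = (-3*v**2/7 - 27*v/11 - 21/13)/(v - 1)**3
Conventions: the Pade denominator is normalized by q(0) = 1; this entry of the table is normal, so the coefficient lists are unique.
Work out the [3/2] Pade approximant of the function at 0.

Taylor coefficients needed (expand at 0): a_0 = 21/13, a_1 = 1044/143, a_2 = 17502/1001, a_3 = 32199/1001, a_4 = 51399/1001, a_5 = 75102/1001.
Write the denominator as Q(v) = 1 + q1*v + q2*v^2. Requiring Q*f - P = O(v^6) with deg P <= 3 kills the coefficients of v^4..v^5 in Q*f:
  v^4: a_4 + q1*a_3 + q2*a_2 = 0, i.e. 51399/1001 + (32199/1001)*q1 + (17502/1001)*q2 = 0.
  v^5: a_5 + q1*a_4 + q2*a_3 = 0, i.e. 75102/1001 + (51399/1001)*q1 + (32199/1001)*q2 = 0.
Solving this linear system: q1 = -37840133/15243367, q2 = 24849767/15243367.
The numerator is Q*f truncated at degree 3: P0 = a_0 = 21/13; P1 = a_1 + q1*a_0 = 7173004425/2179801481; P2 = a_2 + q1*a_1 + q2*a_0 = 30435790509/15258610367; P3 = a_3 + q1*a_2 + q2*a_1 = 10145263503/15258610367.

The Pade approximant has numerator coefficients [21/13, 7173004425/2179801481, 30435790509/15258610367, 10145263503/15258610367]; denominator coefficients [1, -37840133/15243367, 24849767/15243367].


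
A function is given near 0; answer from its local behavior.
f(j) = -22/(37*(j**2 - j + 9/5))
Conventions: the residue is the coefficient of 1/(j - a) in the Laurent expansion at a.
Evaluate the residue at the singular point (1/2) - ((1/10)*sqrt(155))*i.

The residue is -((22/1147)*sqrt(155))*i.

The factor j**2 - j + 9/5 splits as (j - a)(j - a') with a = (1/2) - ((1/10)*sqrt(155))*i, a' = (1/2) + ((1/10)*sqrt(155))*i. At the order-1 pole a set g(j) = (j - a)*f(j) = [-22/37] / (j - a').
Simple pole: residue = g(a) at a = (1/2) - ((1/10)*sqrt(155))*i, which is -((22/1147)*sqrt(155))*i.


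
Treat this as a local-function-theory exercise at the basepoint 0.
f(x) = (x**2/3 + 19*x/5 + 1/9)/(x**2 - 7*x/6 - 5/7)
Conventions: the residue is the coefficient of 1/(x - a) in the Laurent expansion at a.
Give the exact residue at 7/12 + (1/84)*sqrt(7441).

The residue is 377/180 + (21113/1339380)*sqrt(7441).

The factor x**2 - 7*x/6 - 5/7 splits as (x - a)(x - a') with a = 7/12 + (1/84)*sqrt(7441), a' = 7/12 - (1/84)*sqrt(7441). At the order-1 pole a set g(x) = (x - a)*f(x) = [x**2/3 + 19*x/5 + 1/9] / (x - a').
Simple pole: residue = g(a) at a = 7/12 + (1/84)*sqrt(7441), which is 377/180 + (21113/1339380)*sqrt(7441).


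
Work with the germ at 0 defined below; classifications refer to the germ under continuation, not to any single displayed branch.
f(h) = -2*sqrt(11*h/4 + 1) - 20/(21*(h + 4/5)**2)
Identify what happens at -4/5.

The denominator factor h + 4/5 vanishes at -4/5 and appears to the power 2; the numerator there equals -20/21, nonzero, and no other factor vanishes.
The branch terms are analytic at this point.
Hence a pole whose order is the multiplicity, 2.

The point is a pole of order 2.


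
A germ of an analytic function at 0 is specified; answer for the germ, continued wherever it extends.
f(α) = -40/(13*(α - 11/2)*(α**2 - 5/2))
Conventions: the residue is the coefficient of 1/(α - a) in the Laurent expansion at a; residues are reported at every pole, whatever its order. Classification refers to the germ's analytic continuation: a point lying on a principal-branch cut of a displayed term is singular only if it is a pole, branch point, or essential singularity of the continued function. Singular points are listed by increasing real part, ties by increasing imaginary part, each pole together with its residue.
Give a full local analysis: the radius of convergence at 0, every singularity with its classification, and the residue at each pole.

Denominator factor (α**2 - 5/2): discriminant 10, real irrational roots (1/2)*sqrt(10) and -(1/2)*sqrt(10); poles of order 1, moduli (1/2)*sqrt(10) and (1/2)*sqrt(10).
Denominator factor (α - 11/2): pole of order 1 at 11/2, modulus 11/2.
The radius of convergence is the smallest modulus among the singular points: (1/2)*sqrt(10).
The factor α**2 - 5/2 splits as (α - a)(α - a') with a = -(1/2)*sqrt(10), a' = (1/2)*sqrt(10). At the order-1 pole a set g(α) = (α - a)*f(α) = [-40/(13*(α - 11/2))] / (α - a').
Simple pole: residue = g(a) at a = -(1/2)*sqrt(10), which is 80/1443 - (88/1443)*sqrt(10).
The factor α**2 - 5/2 splits as (α - a)(α - a') with a = (1/2)*sqrt(10), a' = -(1/2)*sqrt(10). At the order-1 pole a set g(α) = (α - a)*f(α) = [-40/(13*(α - 11/2))] / (α - a').
Simple pole: residue = g(a) at a = (1/2)*sqrt(10), which is 80/1443 + (88/1443)*sqrt(10).
At the order-1 pole 11/2 set g(α) = (α - (11/2))*f(α) = -40/(13*(α**2 - 5/2)).
Simple pole: residue = g(a) at a = 11/2, which is -160/1443.
List the singular points by increasing real part (a conjugate pair: the negative imaginary part first).

Radius of convergence at 0: (1/2)*sqrt(10).
At -(1/2)*sqrt(10): a pole of order 1; residue 80/1443 - (88/1443)*sqrt(10).
At (1/2)*sqrt(10): a pole of order 1; residue 80/1443 + (88/1443)*sqrt(10).
At 11/2: a pole of order 1; residue -160/1443.


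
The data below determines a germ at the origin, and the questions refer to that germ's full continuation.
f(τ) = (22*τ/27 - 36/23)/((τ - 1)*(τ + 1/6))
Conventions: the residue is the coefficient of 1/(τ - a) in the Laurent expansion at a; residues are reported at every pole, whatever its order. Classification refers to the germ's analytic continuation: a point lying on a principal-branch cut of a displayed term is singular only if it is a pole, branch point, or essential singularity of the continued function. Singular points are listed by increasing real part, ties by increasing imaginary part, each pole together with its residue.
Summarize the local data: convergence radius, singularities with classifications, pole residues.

Denominator factor (τ - 1): pole of order 1 at 1, modulus 1.
Denominator factor (τ + 1/6): pole of order 1 at -1/6, modulus 1/6.
The radius of convergence is the smallest modulus among the singular points: 1/6.
At the order-1 pole -1/6 set g(τ) = (τ - (-1/6))*f(τ) = (22*τ/27 - 36/23)/(τ - 1).
Simple pole: residue = g(a) at a = -1/6, which is 6338/4347.
At the order-1 pole 1 set g(τ) = (τ - (1))*f(τ) = (22*τ/27 - 36/23)/(τ + 1/6).
Simple pole: residue = g(a) at a = 1, which is -932/1449.
List the singular points by increasing real part (a conjugate pair: the negative imaginary part first).

Radius of convergence at 0: 1/6.
At -1/6: a pole of order 1; residue 6338/4347.
At 1: a pole of order 1; residue -932/1449.


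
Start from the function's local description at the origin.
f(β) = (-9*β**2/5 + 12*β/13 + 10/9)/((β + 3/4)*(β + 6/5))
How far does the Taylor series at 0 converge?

Denominator factor (β + 3/4): pole of order 1 at -3/4, modulus 3/4.
Denominator factor (β + 6/5): pole of order 1 at -6/5, modulus 6/5.
The radius of convergence is the smallest modulus among the singular points: 3/4.

The radius of convergence is 3/4.


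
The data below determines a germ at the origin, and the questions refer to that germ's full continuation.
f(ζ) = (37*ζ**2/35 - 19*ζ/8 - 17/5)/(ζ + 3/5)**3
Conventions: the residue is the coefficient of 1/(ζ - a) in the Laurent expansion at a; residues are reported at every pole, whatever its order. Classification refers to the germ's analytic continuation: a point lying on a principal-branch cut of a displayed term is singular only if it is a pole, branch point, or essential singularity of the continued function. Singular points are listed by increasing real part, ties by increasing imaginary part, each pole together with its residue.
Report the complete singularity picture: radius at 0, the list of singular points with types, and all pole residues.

Radius of convergence at 0: 3/5.
At -3/5: a pole of order 3; residue 37/35.

Denominator factor (ζ + 3/5)^3: pole of order 3 at -3/5, modulus 3/5.
The radius of convergence is the smallest modulus among the singular points: 3/5.
At the order-3 pole -3/5 set g(ζ) = (ζ - (-3/5))^3*f(ζ) = 37*ζ**2/35 - 19*ζ/8 - 17/5.
Order-3 pole: residue = g''(a)/2; g''(-3/5) = 74/35, so the residue is 37/35.


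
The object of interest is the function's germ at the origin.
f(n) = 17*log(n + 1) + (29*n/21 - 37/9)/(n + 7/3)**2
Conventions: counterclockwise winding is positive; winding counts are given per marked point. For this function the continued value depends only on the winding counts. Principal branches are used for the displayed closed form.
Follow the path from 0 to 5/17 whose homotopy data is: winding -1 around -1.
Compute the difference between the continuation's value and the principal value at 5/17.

The rational part is single-valued and drops out of the difference; each branch term changes only by its own monodromy.
(17)*log(1 - n/(-1)): each positive loop around -1 adds 2*pi*i to the log, so winding -1 contributes (17)*(-1)*2*pi*i = -(34)*pi*i.
Summing the contributions at n = 5/17 gives -(34)*pi*i.

Continued minus principal equals -(34)*pi*i.


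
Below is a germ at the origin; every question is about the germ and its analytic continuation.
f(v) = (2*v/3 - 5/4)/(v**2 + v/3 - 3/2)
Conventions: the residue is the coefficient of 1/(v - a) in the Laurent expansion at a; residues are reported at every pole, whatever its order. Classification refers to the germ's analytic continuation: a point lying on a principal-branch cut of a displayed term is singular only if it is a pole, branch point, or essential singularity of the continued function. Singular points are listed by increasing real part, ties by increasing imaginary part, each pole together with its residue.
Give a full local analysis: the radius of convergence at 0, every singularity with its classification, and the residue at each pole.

Radius of convergence at 0: -1/6 + (1/6)*sqrt(55).
At -1/6 - (1/6)*sqrt(55): a pole of order 1; residue 1/3 + (49/660)*sqrt(55).
At -1/6 + (1/6)*sqrt(55): a pole of order 1; residue 1/3 - (49/660)*sqrt(55).

Denominator factor (v**2 + v/3 - 3/2): discriminant 55/9, real irrational roots -1/6 + (1/6)*sqrt(55) and -1/6 - (1/6)*sqrt(55); poles of order 1, moduli -1/6 + (1/6)*sqrt(55) and 1/6 + (1/6)*sqrt(55).
The radius of convergence is the smallest modulus among the singular points: -1/6 + (1/6)*sqrt(55).
The factor v**2 + v/3 - 3/2 splits as (v - a)(v - a') with a = -1/6 - (1/6)*sqrt(55), a' = -1/6 + (1/6)*sqrt(55). At the order-1 pole a set g(v) = (v - a)*f(v) = [2*v/3 - 5/4] / (v - a').
Simple pole: residue = g(a) at a = -1/6 - (1/6)*sqrt(55), which is 1/3 + (49/660)*sqrt(55).
The factor v**2 + v/3 - 3/2 splits as (v - a)(v - a') with a = -1/6 + (1/6)*sqrt(55), a' = -1/6 - (1/6)*sqrt(55). At the order-1 pole a set g(v) = (v - a)*f(v) = [2*v/3 - 5/4] / (v - a').
Simple pole: residue = g(a) at a = -1/6 + (1/6)*sqrt(55), which is 1/3 - (49/660)*sqrt(55).
List the singular points by increasing real part (a conjugate pair: the negative imaginary part first).


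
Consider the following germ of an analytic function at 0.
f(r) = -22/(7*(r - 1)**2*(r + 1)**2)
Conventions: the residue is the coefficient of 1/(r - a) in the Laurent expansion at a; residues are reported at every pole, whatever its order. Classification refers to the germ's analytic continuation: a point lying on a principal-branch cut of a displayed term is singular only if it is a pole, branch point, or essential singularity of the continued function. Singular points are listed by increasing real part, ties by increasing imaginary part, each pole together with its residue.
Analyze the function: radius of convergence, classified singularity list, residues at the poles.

Radius of convergence at 0: 1.
At -1: a pole of order 2; residue -11/14.
At 1: a pole of order 2; residue 11/14.

Denominator factor (r + 1)^2: pole of order 2 at -1, modulus 1.
Denominator factor (r - 1)^2: pole of order 2 at 1, modulus 1.
The radius of convergence is the smallest modulus among the singular points: 1.
At the order-2 pole -1 set g(r) = (r - (-1))^2*f(r) = -22/(7*(r - 1)**2).
Order-2 pole: residue = g'(a); g'(-1) = -11/14, so the residue is -11/14.
At the order-2 pole 1 set g(r) = (r - (1))^2*f(r) = -22/(7*(r + 1)**2).
Order-2 pole: residue = g'(a); g'(1) = 11/14, so the residue is 11/14.
List the singular points by increasing real part (a conjugate pair: the negative imaginary part first).


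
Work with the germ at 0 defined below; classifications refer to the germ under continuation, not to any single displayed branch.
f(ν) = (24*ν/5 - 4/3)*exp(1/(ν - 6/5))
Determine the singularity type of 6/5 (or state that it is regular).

The point is an essential singularity.

The exponent 1/(ν - (6/5)) has a pole at 6/5, so exp(1/(ν - (6/5))) takes every nonzero value near it: an essential singularity (not a pole of any order).


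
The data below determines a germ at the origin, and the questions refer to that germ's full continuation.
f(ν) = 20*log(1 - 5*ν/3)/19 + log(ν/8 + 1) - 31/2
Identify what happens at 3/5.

The point is a logarithmic branch point.

The term (20/19)*log(1 - ν/(3/5)) has argument 1 - 3/5/(3/5) = 0 at 3/5: a logarithmic (infinitely-sheeted) branch point; the remaining terms are analytic or single-valued there.


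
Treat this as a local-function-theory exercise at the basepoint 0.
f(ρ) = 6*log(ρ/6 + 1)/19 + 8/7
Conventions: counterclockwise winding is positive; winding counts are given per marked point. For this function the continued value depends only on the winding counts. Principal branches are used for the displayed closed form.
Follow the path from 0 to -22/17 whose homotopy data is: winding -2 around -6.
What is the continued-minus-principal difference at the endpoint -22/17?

Continued minus principal equals -(24/19)*pi*i.

The rational part is single-valued and drops out of the difference; each branch term changes only by its own monodromy.
(6/19)*log(1 - ρ/(-6)): each positive loop around -6 adds 2*pi*i to the log, so winding -2 contributes (6/19)*(-2)*2*pi*i = -(24/19)*pi*i.
Summing the contributions at ρ = -22/17 gives -(24/19)*pi*i.


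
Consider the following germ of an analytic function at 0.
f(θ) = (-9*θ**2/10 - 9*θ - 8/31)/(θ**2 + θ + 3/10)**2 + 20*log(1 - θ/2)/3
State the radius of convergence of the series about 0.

The radius of convergence is (1/10)*sqrt(30).

Denominator factor (θ**2 + θ + 3/10)^2: discriminant -1/5, complex-conjugate roots (-1/2) + ((1/10)*sqrt(5))*i and (-1/2) - ((1/10)*sqrt(5))*i; poles of order 2, moduli (1/10)*sqrt(30) and (1/10)*sqrt(30).
Branch term (20/3)*log(1 - θ/(2)): its argument vanishes at θ = 2, a logarithmic branch point, modulus 2.
The radius of convergence is the smallest modulus among the singular points: (1/10)*sqrt(30).


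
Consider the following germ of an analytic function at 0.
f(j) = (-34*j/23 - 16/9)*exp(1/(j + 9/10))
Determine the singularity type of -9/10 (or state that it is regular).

The exponent 1/(j - (-9/10)) has a pole at -9/10, so exp(1/(j - (-9/10))) takes every nonzero value near it: an essential singularity (not a pole of any order).

The point is an essential singularity.


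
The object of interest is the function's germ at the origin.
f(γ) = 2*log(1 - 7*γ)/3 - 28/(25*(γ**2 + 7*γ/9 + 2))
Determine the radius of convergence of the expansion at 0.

The radius of convergence is 1/7.

Denominator factor (γ**2 + 7*γ/9 + 2): discriminant -599/81, complex-conjugate roots (-7/18) + ((1/18)*sqrt(599))*i and (-7/18) - ((1/18)*sqrt(599))*i; poles of order 1, moduli sqrt(2) and sqrt(2).
Branch term (2/3)*log(1 - γ/(1/7)): its argument vanishes at γ = 1/7, a logarithmic branch point, modulus 1/7.
The radius of convergence is the smallest modulus among the singular points: 1/7.


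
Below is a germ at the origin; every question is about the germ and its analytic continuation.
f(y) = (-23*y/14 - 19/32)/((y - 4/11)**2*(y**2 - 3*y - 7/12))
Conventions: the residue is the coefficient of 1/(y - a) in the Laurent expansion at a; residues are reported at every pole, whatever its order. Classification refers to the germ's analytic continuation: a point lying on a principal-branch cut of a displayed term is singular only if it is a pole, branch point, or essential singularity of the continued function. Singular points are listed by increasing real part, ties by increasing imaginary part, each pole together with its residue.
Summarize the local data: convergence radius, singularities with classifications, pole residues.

Radius of convergence at 0: -3/2 + (1/6)*sqrt(102).
At 3/2 - (1/6)*sqrt(102): a pole of order 1; residue 5131731/140367388 + (240184395/9544982384)*sqrt(102).
At 4/11: a pole of order 2; residue -5131731/70183694.
At 3/2 + (1/6)*sqrt(102): a pole of order 1; residue 5131731/140367388 - (240184395/9544982384)*sqrt(102).


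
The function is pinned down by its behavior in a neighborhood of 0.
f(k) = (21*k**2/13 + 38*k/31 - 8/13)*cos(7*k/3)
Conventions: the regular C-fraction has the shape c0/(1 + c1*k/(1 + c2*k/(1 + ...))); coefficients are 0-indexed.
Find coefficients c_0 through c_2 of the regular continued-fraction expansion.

The regular C-fraction coefficients are [-8/13, 247/124, -1289051/275652].

Taylor coefficients (expand at 0): a_0 = -8/13, a_1 = 38/31, a_2 = 385/117.
c0 = a_0 = -8/13. Peel one level at a time: if S = 1 + c*k/S' with S'(0) = 1, then c is the k-coefficient of S and S' = c*k/(S - 1).
S_1 = c0/f = 1 + (247/124)*k + (1289051/138384)*k^2 + ...; c1 = 247/124.
S_2 = c1*k/(S_1 - 1) = 1 + (-1289051/275652)*k + ...; c2 = -1289051/275652.


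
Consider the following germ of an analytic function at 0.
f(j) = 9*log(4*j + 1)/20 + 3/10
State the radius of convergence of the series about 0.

Branch term (9/20)*log(1 - j/(-1/4)): its argument vanishes at j = -1/4, a logarithmic branch point, modulus 1/4.
The radius of convergence is the smallest modulus among the singular points: 1/4.

The radius of convergence is 1/4.


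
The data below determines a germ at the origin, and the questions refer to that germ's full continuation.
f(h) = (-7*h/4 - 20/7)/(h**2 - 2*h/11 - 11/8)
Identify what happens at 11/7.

Denominator factors: h**2 - 2*h/11 - 11/8 = 317/392 at h = 11/7 — none vanishes.
So the germ continues analytically to 11/7.

The point is a regular point.


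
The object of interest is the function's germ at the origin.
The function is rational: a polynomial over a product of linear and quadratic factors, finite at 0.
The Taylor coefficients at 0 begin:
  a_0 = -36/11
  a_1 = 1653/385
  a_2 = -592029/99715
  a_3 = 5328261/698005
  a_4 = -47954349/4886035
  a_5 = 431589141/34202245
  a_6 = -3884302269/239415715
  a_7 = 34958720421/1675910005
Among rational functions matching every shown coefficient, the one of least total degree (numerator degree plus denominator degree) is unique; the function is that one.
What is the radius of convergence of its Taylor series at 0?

No rational of total degree below 3 reproduces all 8 coefficients; solving the [2/1] Pade equations on them gives f(ε) = (-12*ε**2/37 + ε/15 - 28/11)/(ε + 7/9), whose expansion matches every shown term.
Denominator factor (ε + 7/9): pole of order 1 at -7/9, modulus 7/9.
The radius of convergence is the smallest modulus among the singular points: 7/9.

The radius of convergence is 7/9.


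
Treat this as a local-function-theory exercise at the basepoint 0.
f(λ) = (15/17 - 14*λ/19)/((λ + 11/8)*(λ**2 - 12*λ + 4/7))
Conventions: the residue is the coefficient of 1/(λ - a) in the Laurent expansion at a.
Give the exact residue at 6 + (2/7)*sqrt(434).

The residue is -137144/2743885 + (7/4476865)*sqrt(434).

The factor λ**2 - 12*λ + 4/7 splits as (λ - a)(λ - a') with a = 6 + (2/7)*sqrt(434), a' = 6 - (2/7)*sqrt(434). At the order-1 pole a set g(λ) = (λ - a)*f(λ) = [(15/17 - 14*λ/19)/(λ + 11/8)] / (λ - a').
Simple pole: residue = g(a) at a = 6 + (2/7)*sqrt(434), which is -137144/2743885 + (7/4476865)*sqrt(434).


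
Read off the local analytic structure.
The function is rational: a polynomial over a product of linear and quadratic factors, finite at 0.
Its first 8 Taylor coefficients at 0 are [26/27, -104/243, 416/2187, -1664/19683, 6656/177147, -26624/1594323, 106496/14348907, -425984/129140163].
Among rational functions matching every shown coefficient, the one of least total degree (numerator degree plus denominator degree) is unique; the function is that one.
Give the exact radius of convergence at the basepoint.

The radius of convergence is 9/4.

No rational of total degree below 1 reproduces all 8 coefficients; solving the [0/1] Pade equations on them gives f(α) = 13/(6*(α + 9/4)), whose expansion matches every shown term.
Denominator factor (α + 9/4): pole of order 1 at -9/4, modulus 9/4.
The radius of convergence is the smallest modulus among the singular points: 9/4.


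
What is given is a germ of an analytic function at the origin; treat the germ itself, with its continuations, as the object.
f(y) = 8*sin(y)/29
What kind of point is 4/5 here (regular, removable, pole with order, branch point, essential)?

There is no denominator, hence no pole anywhere.
The factor -sin(y) is entire.
So the germ continues analytically to 4/5.

The point is a regular point.


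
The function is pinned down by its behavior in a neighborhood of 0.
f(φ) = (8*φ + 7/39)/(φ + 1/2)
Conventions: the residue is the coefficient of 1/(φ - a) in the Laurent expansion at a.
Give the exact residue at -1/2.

The residue is -149/39.

At the order-1 pole -1/2 set g(φ) = (φ - (-1/2))*f(φ) = 8*φ + 7/39.
Simple pole: residue = g(a) at a = -1/2, which is -149/39.


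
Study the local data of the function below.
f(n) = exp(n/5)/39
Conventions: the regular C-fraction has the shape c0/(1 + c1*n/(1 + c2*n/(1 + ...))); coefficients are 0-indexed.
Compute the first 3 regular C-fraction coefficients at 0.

The regular C-fraction coefficients are [1/39, -1/5, 1/10].

Taylor coefficients (expand at 0): a_0 = 1/39, a_1 = 1/195, a_2 = 1/1950.
c0 = a_0 = 1/39. Peel one level at a time: if S = 1 + c*n/S' with S'(0) = 1, then c is the n-coefficient of S and S' = c*n/(S - 1).
S_1 = c0/f = 1 + (-1/5)*n + (1/50)*n^2 + ...; c1 = -1/5.
S_2 = c1*n/(S_1 - 1) = 1 + (1/10)*n + ...; c2 = 1/10.


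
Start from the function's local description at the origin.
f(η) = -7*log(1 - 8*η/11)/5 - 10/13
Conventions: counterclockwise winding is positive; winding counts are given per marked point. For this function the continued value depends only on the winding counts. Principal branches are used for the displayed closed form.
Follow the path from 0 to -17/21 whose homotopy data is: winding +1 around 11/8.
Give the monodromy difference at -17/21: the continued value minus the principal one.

The rational part is single-valued and drops out of the difference; each branch term changes only by its own monodromy.
(-7/5)*log(1 - η/(11/8)): each positive loop around 11/8 adds 2*pi*i to the log, so winding +1 contributes (-7/5)*(1)*2*pi*i = -(14/5)*pi*i.
Summing the contributions at η = -17/21 gives -(14/5)*pi*i.

Continued minus principal equals -(14/5)*pi*i.


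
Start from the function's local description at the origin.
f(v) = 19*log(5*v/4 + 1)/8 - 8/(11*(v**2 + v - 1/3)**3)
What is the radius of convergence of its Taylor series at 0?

The radius of convergence is -1/2 + (1/6)*sqrt(21).

Denominator factor (v**2 + v - 1/3)^3: discriminant 7/3, real irrational roots -1/2 + (1/6)*sqrt(21) and -1/2 - (1/6)*sqrt(21); poles of order 3, moduli -1/2 + (1/6)*sqrt(21) and 1/2 + (1/6)*sqrt(21).
Branch term (19/8)*log(1 - v/(-4/5)): its argument vanishes at v = -4/5, a logarithmic branch point, modulus 4/5.
The radius of convergence is the smallest modulus among the singular points: -1/2 + (1/6)*sqrt(21).


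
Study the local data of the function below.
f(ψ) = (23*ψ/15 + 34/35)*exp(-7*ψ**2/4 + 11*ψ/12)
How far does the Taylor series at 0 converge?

The factor exp(-7*ψ**2/4 + 11*ψ/12) is entire and contributes no finite singular point.
The polynomial part has no poles.
No finite singular points: the Taylor series at 0 converges everywhere.

The radius of convergence is infinite.


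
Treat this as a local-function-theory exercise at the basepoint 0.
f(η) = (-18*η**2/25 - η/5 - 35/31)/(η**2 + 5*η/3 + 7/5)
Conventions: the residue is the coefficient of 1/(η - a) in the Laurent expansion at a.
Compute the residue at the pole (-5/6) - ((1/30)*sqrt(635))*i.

The factor η**2 + 5*η/3 + 7/5 splits as (η - a)(η - a') with a = (-5/6) - ((1/30)*sqrt(635))*i, a' = (-5/6) + ((1/30)*sqrt(635))*i. At the order-1 pole a set g(η) = (η - a)*f(η) = [-18*η**2/25 - η/5 - 35/31] / (η - a').
Simple pole: residue = g(a) at a = (-5/6) - ((1/30)*sqrt(635))*i, which is (1/2) - ((22189/984250)*sqrt(635))*i.

The residue is (1/2) - ((22189/984250)*sqrt(635))*i.


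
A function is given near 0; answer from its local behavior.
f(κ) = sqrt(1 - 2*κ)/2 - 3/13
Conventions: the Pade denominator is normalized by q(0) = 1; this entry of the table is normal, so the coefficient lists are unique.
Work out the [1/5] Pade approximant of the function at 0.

Taylor coefficients needed (expand at 0): a_0 = 7/26, a_1 = -1/2, a_2 = -1/4, a_3 = -1/4, a_4 = -5/16, a_5 = -7/16, a_6 = -21/32.
Write the denominator as Q(κ) = 1 + q1*κ + q2*κ^2 + q3*κ^3 + q4*κ^4 + q5*κ^5. Requiring Q*f - P = O(κ^7) with deg P <= 1 kills the coefficients of κ^2..κ^6 in Q*f:
  κ^2: a_2 + q1*a_1 + q2*a_0 = 0, i.e. -1/4 + (-1/2)*q1 + (7/26)*q2 = 0.
  κ^3: a_3 + q1*a_2 + q2*a_1 + q3*a_0 = 0, i.e. -1/4 + (-1/4)*q1 + (-1/2)*q2 + (7/26)*q3 = 0.
  κ^4: a_4 + q1*a_3 + q2*a_2 + q3*a_1 + q4*a_0 = 0, i.e. -5/16 + (-1/4)*q1 + (-1/4)*q2 + (-1/2)*q3 + (7/26)*q4 = 0.
  κ^5: a_5 + q1*a_4 + q2*a_3 + q3*a_2 + q4*a_1 + q5*a_0 = 0, i.e. -7/16 + (-5/16)*q1 + (-1/4)*q2 + (-1/4)*q3 + (-1/2)*q4 + (7/26)*q5 = 0.
  κ^6: a_6 + q1*a_5 + q2*a_4 + q3*a_3 + q4*a_2 + q5*a_1 = 0, i.e. -21/32 + (-7/16)*q1 + (-5/16)*q2 + (-1/4)*q3 + (-1/4)*q4 + (-1/2)*q5 = 0.
Solving this linear system: q1 = -314403/468562, q2 = -74399/234281, q3 = -266383/937124, q4 = -534417/1874248, q5 = -907907/3748496.
The numerator is Q*f truncated at degree 1: P0 = a_0 = 7/26; P1 = a_1 + q1*a_0 = -8292127/12182612.

The Pade approximant has numerator coefficients [7/26, -8292127/12182612]; denominator coefficients [1, -314403/468562, -74399/234281, -266383/937124, -534417/1874248, -907907/3748496].


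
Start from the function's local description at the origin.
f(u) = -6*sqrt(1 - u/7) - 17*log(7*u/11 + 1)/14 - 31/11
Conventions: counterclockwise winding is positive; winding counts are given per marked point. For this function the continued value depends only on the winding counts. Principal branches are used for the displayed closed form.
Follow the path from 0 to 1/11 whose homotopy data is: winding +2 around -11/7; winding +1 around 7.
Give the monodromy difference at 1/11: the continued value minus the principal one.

The rational part is single-valued and drops out of the difference; each branch term changes only by its own monodromy.
(-6)*sqrt(1 - u/(7)): winding +1 is odd, the square root flips sign, contributing -2*(-6)*sqrt(1 - (1/11)/(7)) = -2*(-6)*sqrt(76/77) = (24/77)*sqrt(1463).
(-17/14)*log(1 - u/(-11/7)): each positive loop around -11/7 adds 2*pi*i to the log, so winding +2 contributes (-17/14)*(2)*2*pi*i = -(34/7)*pi*i.
Summing the contributions at u = 1/11 gives ((24/77)*sqrt(1463)) - ((34/7)*pi)*i.

Continued minus principal equals ((24/77)*sqrt(1463)) - ((34/7)*pi)*i.
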